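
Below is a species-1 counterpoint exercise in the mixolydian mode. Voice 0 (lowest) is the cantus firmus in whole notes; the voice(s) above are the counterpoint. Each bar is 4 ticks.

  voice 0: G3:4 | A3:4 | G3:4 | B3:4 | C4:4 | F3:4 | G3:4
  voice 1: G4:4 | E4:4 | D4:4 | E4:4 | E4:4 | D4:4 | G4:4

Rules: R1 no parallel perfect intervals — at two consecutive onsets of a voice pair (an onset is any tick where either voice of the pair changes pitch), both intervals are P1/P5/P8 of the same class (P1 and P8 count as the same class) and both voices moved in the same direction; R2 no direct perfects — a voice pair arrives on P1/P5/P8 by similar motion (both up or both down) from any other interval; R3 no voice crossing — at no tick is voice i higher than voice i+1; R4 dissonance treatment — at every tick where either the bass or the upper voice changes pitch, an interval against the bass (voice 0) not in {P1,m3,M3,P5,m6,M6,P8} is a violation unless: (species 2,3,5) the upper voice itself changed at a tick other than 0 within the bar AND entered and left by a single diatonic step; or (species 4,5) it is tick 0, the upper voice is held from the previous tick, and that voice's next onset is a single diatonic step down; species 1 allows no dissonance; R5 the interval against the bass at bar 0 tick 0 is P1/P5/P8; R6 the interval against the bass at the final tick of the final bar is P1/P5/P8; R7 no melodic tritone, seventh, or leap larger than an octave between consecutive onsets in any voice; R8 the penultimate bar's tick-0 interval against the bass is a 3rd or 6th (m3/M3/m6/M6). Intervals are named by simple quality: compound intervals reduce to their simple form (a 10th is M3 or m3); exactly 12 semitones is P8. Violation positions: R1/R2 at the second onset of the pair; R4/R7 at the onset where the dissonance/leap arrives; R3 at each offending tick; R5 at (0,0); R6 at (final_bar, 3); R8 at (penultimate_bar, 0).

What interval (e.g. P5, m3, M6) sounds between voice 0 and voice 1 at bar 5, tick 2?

M6

voice 0=F3 voice 1=D4 -> M6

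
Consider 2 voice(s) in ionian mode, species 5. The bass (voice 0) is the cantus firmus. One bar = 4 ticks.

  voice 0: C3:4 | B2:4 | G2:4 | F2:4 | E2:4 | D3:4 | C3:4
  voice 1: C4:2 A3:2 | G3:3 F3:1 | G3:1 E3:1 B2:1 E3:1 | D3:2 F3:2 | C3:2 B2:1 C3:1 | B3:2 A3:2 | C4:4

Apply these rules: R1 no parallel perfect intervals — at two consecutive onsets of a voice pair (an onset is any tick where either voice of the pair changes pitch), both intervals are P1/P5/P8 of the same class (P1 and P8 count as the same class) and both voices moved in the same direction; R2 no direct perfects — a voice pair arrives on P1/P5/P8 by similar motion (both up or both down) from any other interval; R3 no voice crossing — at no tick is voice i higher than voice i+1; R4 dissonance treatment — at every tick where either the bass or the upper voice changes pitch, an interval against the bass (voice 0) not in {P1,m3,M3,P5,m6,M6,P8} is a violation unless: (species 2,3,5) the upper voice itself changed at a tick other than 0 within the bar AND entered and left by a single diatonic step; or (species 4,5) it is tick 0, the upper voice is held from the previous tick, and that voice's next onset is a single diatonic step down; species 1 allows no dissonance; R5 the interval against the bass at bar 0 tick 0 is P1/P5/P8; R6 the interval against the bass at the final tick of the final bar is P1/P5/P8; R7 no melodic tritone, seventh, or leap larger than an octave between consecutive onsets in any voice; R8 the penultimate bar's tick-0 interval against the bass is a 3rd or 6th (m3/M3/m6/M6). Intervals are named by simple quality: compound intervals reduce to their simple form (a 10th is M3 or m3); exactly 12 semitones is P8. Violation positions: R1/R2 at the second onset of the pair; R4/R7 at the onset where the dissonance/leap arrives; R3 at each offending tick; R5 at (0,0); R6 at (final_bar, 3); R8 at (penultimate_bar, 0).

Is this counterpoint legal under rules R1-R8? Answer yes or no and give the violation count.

No (2 violations)

bar 0: v0=C3 v1=C4 (P8)
bar 1: v0=B2 v1=G3 (m6)
bar 2: v0=G2 v1=G3 (P8)
bar 3: v0=F2 v1=D3 (M6)
bar 4: v0=E2 v1=C3 (m6)
bar 5: v0=D3 v1=B3 (M6)
bar 6: v0=C3 v1=C4 (P8)
  R7 @ bar5.0: E2->D3 leap 10st
  R7 @ bar5.0: C3->B3 leap 11st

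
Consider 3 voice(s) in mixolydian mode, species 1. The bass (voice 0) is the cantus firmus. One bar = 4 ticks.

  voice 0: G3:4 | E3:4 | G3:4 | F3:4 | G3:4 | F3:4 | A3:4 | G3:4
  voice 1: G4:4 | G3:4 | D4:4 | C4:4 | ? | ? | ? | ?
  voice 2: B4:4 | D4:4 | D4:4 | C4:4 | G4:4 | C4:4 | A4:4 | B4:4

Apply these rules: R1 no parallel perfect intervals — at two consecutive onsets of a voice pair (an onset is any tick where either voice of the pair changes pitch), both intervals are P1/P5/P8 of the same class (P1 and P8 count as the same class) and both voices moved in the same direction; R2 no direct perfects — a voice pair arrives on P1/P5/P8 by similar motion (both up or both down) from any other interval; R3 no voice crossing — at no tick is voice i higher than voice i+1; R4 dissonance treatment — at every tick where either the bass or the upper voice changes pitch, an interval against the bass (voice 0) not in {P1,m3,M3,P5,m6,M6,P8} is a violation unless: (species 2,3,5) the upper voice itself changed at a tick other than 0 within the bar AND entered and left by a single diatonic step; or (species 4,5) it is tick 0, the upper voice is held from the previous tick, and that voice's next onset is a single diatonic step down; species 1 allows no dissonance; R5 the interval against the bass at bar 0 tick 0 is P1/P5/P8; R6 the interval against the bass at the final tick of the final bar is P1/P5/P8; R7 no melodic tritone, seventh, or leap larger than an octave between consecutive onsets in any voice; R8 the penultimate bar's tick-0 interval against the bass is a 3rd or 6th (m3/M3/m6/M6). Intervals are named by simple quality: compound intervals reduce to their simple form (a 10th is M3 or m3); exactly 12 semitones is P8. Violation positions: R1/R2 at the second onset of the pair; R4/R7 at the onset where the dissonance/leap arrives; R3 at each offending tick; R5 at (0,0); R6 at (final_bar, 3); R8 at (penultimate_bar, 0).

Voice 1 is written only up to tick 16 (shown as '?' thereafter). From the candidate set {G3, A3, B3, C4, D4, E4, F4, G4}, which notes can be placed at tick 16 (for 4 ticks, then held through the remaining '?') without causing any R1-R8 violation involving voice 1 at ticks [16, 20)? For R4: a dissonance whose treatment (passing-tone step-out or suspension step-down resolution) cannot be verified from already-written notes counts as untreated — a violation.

{B3, E4, G3}

G3: legal
A3: violates R4
B3: legal
C4: violates R4
D4: violates R1
E4: legal
F4: violates R4
G4: violates R1,R2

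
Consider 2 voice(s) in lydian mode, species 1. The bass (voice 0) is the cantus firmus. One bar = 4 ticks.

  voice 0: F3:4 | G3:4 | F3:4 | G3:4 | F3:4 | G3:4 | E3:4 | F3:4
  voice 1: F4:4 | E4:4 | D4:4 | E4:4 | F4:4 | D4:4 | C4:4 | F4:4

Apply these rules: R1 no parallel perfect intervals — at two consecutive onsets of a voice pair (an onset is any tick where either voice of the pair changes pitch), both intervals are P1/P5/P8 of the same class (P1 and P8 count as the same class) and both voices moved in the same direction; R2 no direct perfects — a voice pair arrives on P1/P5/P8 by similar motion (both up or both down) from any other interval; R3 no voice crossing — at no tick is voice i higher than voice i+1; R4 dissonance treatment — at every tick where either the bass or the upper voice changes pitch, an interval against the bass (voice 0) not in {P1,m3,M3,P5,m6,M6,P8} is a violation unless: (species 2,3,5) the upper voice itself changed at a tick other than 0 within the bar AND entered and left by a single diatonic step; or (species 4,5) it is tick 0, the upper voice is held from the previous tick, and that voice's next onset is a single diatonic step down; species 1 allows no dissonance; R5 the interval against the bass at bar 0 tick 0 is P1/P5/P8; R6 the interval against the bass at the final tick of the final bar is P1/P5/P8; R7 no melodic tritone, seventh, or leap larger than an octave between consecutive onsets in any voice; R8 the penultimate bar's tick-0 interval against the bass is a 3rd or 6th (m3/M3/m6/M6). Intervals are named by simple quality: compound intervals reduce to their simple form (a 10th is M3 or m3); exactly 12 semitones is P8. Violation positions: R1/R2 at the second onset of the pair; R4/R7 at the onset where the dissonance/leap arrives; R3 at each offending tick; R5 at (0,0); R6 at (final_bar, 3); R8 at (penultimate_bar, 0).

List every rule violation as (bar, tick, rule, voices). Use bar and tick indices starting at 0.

(7, 0, R2, (0, 1))

bar 0: v0=F3 v1=F4 downbeat P8
bar 1: v0=G3 v1=E4 downbeat M6
bar 2: v0=F3 v1=D4 downbeat M6
bar 3: v0=G3 v1=E4 downbeat M6
bar 4: v0=F3 v1=F4 downbeat P8
bar 5: v0=G3 v1=D4 downbeat P5
bar 6: v0=E3 v1=C4 downbeat m6
bar 7: v0=F3 v1=F4 downbeat P8
  -> R2 @ bar 7 tick 0 v(0, 1): E3/C4 m6 -> F3/F4 P8 similar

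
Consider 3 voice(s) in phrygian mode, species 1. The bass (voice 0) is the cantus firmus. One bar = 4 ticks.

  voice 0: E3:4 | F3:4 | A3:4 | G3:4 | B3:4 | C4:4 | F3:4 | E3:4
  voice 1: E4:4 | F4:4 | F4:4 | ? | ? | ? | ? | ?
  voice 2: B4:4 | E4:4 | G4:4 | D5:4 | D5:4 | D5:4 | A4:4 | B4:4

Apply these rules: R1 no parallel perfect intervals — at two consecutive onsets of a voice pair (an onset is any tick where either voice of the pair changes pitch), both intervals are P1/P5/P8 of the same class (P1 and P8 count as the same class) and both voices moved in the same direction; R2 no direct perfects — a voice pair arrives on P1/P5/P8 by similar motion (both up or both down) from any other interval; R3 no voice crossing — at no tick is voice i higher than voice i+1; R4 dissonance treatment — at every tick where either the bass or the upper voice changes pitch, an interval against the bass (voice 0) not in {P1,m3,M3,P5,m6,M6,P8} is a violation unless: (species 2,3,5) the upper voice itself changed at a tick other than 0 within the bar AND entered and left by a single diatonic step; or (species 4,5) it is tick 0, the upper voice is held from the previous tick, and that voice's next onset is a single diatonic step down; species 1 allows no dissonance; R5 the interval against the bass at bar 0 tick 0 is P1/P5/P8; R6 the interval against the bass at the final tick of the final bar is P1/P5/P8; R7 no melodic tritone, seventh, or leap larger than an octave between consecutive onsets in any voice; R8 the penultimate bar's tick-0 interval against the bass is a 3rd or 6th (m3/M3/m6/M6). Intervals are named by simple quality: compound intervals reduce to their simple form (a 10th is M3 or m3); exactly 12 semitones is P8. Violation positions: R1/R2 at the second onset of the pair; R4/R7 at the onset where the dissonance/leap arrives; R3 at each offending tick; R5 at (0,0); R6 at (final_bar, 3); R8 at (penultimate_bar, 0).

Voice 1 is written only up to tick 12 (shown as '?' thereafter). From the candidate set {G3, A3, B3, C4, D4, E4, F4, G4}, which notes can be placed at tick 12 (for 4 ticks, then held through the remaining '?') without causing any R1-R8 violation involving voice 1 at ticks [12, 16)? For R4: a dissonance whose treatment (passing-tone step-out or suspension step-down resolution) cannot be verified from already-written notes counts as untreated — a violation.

G3: violates R2,R7
A3: violates R4
B3: violates R7
C4: violates R4
D4: violates R2
E4: legal
F4: violates R4
G4: violates R2

{E4}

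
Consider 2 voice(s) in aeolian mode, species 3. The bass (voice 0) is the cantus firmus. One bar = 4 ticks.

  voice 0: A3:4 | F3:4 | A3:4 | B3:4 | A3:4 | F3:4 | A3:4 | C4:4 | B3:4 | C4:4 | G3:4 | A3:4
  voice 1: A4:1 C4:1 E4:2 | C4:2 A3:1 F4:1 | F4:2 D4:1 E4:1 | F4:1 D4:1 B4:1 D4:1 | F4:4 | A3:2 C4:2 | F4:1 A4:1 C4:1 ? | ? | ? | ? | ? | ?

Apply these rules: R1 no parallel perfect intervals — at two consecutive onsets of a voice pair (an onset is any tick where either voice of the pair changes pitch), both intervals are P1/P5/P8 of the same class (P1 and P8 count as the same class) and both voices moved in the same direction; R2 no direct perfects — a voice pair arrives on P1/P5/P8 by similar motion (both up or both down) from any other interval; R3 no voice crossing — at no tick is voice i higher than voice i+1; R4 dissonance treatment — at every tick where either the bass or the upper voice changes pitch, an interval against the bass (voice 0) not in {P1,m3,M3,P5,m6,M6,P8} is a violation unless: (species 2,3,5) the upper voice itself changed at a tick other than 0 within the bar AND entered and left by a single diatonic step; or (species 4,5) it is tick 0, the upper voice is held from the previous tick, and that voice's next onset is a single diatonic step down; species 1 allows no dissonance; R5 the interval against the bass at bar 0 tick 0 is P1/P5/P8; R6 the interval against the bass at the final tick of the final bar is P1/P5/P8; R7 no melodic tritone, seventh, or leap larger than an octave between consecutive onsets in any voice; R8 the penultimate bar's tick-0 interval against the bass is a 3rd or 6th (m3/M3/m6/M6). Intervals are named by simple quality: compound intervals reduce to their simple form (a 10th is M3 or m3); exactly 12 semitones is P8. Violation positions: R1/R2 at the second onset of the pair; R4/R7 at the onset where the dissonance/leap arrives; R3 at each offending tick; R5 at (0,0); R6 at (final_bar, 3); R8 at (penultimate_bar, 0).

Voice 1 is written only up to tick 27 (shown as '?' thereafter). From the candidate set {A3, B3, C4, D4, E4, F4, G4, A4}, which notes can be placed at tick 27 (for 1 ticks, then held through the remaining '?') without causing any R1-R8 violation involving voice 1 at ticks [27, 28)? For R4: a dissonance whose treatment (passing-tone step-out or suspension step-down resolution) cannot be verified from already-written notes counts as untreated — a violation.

{A3, A4, C4, E4, F4}

A3: legal
B3: violates R4
C4: legal
D4: violates R4
E4: legal
F4: legal
G4: violates R4
A4: legal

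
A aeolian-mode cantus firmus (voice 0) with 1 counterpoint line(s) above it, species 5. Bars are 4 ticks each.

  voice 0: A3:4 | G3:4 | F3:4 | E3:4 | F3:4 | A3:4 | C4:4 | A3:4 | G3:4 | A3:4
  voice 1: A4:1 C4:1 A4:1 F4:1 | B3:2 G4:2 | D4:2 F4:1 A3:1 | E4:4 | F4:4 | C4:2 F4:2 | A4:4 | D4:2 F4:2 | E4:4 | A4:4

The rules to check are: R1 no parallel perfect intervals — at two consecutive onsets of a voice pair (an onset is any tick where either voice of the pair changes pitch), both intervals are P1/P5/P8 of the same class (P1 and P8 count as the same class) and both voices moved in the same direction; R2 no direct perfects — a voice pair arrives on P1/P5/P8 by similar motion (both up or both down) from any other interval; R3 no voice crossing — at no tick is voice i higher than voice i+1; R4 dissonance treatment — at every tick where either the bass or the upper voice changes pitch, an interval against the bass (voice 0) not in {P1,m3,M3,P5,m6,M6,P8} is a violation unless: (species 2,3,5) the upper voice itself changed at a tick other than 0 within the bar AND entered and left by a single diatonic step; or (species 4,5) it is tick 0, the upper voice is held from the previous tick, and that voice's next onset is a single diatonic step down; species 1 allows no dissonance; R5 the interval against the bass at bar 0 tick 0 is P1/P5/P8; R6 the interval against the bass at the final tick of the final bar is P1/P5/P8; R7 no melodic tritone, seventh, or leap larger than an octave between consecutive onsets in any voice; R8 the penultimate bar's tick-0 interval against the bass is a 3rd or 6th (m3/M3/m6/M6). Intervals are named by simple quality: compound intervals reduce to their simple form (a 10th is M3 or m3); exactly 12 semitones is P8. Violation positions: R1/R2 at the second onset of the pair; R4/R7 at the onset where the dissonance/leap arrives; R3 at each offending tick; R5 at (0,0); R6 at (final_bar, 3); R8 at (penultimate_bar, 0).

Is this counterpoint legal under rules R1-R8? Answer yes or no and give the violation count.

bar 0: v0=A3 v1=A4 (P8)
bar 1: v0=G3 v1=B3 (M3)
bar 2: v0=F3 v1=D4 (M6)
bar 3: v0=E3 v1=E4 (P8)
bar 4: v0=F3 v1=F4 (P8)
bar 5: v0=A3 v1=C4 (m3)
bar 6: v0=C4 v1=A4 (M6)
bar 7: v0=A3 v1=D4 (P4)
bar 8: v0=G3 v1=E4 (M6)
bar 9: v0=A3 v1=A4 (P8)
  R7 @ bar1.0: F4->B3 leap 6st
  R1 @ bar4.0: E3/E4 P8 -> F3/F4 P8 similar
  R4 @ bar7.0: A3/D4 P4 untreated
  R2 @ bar9.0: G3/E4 M6 -> A3/A4 P8 similar

No (4 violations)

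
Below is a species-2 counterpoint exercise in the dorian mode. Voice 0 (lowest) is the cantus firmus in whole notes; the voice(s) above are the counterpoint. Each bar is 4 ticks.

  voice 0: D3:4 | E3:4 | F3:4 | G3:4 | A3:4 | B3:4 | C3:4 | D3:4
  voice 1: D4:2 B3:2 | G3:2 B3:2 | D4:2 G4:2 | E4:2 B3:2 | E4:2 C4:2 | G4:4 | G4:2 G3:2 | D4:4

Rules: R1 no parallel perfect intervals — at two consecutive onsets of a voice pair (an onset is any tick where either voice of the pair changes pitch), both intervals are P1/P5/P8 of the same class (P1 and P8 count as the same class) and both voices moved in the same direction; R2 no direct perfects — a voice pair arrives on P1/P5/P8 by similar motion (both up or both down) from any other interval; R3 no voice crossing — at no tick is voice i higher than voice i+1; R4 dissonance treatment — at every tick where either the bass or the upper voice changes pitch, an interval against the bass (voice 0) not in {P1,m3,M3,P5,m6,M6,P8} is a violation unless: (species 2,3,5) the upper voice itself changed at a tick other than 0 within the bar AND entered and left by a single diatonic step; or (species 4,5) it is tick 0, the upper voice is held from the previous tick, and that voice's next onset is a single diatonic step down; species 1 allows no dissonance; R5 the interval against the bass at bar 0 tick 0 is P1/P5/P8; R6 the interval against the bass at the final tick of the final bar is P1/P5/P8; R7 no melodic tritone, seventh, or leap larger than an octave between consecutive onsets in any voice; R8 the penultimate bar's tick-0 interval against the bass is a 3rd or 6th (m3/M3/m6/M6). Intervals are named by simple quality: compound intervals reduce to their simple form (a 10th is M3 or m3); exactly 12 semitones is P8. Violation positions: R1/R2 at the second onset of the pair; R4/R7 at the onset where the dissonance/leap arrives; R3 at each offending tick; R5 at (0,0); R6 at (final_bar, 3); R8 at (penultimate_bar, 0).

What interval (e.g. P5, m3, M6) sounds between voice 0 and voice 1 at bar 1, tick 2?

P5

voice 0=E3 voice 1=B3 -> P5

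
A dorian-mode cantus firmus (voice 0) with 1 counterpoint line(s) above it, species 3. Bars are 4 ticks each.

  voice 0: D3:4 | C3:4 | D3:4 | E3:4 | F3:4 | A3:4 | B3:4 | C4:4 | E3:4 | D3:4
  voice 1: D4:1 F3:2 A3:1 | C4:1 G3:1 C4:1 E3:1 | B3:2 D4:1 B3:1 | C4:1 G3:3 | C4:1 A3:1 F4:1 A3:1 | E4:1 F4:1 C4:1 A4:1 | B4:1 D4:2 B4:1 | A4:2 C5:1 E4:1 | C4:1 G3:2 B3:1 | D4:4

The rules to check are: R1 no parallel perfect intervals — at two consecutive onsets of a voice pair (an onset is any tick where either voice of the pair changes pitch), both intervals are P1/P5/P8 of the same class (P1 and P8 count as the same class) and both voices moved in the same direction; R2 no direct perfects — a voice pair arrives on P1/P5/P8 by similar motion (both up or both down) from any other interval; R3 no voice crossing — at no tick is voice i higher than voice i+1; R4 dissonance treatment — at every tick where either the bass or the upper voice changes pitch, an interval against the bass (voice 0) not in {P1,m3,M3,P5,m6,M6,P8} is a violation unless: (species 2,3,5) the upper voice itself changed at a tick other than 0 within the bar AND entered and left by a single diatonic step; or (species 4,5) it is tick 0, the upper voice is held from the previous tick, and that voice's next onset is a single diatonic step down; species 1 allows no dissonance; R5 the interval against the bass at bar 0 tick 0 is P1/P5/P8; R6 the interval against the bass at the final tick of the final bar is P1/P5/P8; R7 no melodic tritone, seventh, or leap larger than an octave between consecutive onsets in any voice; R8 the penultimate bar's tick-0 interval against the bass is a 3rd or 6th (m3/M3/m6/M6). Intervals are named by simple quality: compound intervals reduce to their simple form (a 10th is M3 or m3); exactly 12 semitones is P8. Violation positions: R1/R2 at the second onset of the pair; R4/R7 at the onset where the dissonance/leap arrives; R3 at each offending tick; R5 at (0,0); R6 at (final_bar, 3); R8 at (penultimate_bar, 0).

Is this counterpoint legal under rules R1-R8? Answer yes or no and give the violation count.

No (3 violations)

bar 0: v0=D3 v1=D4 (P8)
bar 1: v0=C3 v1=C4 (P8)
bar 2: v0=D3 v1=B3 (M6)
bar 3: v0=E3 v1=C4 (m6)
bar 4: v0=F3 v1=C4 (P5)
bar 5: v0=A3 v1=E4 (P5)
bar 6: v0=B3 v1=B4 (P8)
bar 7: v0=C4 v1=A4 (M6)
bar 8: v0=E3 v1=C4 (m6)
bar 9: v0=D3 v1=D4 (P8)
  R2 @ bar4.0: E3/G3 m3 -> F3/C4 P5 similar
  R2 @ bar5.0: F3/A3 M3 -> A3/E4 P5 similar
  R1 @ bar6.0: A3/A4 P8 -> B3/B4 P8 similar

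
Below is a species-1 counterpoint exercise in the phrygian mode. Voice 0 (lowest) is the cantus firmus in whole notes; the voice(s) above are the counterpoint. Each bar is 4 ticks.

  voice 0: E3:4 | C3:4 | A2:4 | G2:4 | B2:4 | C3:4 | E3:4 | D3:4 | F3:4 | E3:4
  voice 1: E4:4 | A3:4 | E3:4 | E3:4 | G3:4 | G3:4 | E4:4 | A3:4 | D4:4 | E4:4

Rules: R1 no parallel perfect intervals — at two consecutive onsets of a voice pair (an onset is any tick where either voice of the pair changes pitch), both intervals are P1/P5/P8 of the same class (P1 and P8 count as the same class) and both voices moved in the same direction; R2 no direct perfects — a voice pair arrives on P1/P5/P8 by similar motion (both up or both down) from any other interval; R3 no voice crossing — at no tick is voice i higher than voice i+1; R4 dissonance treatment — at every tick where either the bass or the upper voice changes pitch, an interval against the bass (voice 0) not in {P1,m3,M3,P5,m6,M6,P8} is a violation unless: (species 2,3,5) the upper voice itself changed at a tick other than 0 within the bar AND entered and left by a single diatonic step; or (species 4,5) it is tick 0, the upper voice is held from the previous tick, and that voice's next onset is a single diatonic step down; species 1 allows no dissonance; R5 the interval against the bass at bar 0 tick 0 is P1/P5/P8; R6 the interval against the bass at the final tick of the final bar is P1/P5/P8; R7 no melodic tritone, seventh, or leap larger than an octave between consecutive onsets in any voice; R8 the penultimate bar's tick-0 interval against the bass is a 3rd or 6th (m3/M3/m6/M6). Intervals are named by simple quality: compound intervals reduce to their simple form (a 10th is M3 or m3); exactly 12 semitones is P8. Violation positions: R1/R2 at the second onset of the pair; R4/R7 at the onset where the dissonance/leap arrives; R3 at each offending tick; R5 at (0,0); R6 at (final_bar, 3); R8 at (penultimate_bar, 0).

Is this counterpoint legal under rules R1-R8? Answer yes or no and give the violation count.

bar 0: v0=E3 v1=E4 (P8)
bar 1: v0=C3 v1=A3 (M6)
bar 2: v0=A2 v1=E3 (P5)
bar 3: v0=G2 v1=E3 (M6)
bar 4: v0=B2 v1=G3 (m6)
bar 5: v0=C3 v1=G3 (P5)
bar 6: v0=E3 v1=E4 (P8)
bar 7: v0=D3 v1=A3 (P5)
bar 8: v0=F3 v1=D4 (M6)
bar 9: v0=E3 v1=E4 (P8)
  R2 @ bar2.0: C3/A3 M6 -> A2/E3 P5 similar
  R2 @ bar6.0: C3/G3 P5 -> E3/E4 P8 similar
  R2 @ bar7.0: E3/E4 P8 -> D3/A3 P5 similar

No (3 violations)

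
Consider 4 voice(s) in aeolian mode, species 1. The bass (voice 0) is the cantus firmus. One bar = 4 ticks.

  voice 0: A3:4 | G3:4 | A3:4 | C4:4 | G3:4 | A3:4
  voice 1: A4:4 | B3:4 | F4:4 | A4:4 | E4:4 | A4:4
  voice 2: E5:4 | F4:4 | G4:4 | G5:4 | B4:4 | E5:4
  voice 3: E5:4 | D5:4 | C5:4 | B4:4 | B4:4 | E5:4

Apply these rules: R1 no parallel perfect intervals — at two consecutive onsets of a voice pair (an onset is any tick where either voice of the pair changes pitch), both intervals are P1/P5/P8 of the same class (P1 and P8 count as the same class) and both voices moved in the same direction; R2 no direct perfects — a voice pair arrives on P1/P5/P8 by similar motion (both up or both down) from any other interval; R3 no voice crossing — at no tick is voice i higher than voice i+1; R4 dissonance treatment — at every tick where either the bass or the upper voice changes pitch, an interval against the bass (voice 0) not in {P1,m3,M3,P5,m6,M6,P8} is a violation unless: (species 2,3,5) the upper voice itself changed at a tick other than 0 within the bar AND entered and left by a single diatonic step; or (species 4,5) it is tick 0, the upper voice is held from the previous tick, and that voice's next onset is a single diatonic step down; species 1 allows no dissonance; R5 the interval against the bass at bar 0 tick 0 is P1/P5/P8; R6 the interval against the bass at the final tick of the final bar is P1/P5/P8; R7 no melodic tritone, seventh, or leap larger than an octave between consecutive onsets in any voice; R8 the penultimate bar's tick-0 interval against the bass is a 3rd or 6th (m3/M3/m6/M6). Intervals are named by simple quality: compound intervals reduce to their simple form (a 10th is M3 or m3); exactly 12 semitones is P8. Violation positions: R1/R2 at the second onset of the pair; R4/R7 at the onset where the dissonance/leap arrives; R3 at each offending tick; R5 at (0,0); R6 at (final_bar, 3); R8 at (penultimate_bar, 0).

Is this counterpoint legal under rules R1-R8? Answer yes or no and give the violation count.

No (19 violations)

bar 0: v0=A3 v1=A4 v2=E5 v3=E5 (P5)
bar 1: v0=G3 v1=B3 v2=F4 v3=D5 (P5)
bar 2: v0=A3 v1=F4 v2=G4 v3=C5 (m3)
bar 3: v0=C4 v1=A4 v2=G5 v3=B4 (M7)
bar 4: v0=G3 v1=E4 v2=B4 v3=B4 (M3)
bar 5: v0=A3 v1=A4 v2=E5 v3=E5 (P5)
  R1 @ bar1.0: A3/E5 P5 -> G3/D5 P5 similar
  R4 @ bar1.0: G3/F4 m7 untreated
  R7 @ bar1.0: A4->B3 leap 10st
  R7 @ bar1.0: E5->F4 leap 11st
  R4 @ bar2.0: A3/G4 m7 untreated
  R7 @ bar2.0: B3->F4 leap 6st
  R2 @ bar3.0: A3/G4 m7 -> C4/G5 P5 similar
  R3 @ bar3.0: G5 above B4
  R4 @ bar3.0: C4/B4 M7 untreated
  R3 @ bar3.1: G5 above B4
  R3 @ bar3.2: G5 above B4
  R3 @ bar3.3: G5 above B4
  R2 @ bar4.0: A4/G5 m7 -> E4/B4 P5 similar
  R1 @ bar5.0: E4/B4 P5 -> A4/E5 P5 similar
  R1 @ bar5.0: E4/B4 P5 -> A4/E5 P5 similar
  R1 @ bar5.0: B4/B4 P1 -> E5/E5 P1 similar
  R2 @ bar5.0: G3/E4 M6 -> A3/A4 P8 similar
  R2 @ bar5.0: G3/B4 M3 -> A3/E5 P5 similar
  R2 @ bar5.0: G3/B4 M3 -> A3/E5 P5 similar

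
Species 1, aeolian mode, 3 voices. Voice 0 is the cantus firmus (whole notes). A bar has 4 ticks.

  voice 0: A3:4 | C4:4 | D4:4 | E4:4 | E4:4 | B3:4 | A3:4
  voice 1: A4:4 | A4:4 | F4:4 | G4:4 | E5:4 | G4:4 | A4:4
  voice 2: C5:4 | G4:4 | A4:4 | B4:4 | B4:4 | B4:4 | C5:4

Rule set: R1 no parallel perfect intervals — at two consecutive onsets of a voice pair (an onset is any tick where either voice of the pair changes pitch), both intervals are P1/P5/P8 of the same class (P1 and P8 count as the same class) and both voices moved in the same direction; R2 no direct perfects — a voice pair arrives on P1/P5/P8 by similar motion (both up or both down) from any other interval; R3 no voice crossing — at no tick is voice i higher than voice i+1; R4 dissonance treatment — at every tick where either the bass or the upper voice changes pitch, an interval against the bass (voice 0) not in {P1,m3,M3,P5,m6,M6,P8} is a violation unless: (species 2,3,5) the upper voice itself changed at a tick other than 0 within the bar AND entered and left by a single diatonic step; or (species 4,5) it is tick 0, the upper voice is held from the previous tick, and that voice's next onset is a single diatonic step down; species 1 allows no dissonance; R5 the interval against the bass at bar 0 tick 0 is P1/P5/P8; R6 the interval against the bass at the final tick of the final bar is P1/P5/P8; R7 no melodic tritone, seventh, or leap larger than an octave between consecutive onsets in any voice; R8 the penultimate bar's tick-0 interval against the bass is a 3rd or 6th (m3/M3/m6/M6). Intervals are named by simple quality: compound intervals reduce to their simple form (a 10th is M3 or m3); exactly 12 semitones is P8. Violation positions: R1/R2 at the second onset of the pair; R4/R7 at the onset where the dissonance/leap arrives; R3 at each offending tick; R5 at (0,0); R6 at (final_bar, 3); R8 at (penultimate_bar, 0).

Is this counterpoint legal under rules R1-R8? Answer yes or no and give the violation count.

bar 0: v0=A3 v1=A4 v2=C5 (m3)
bar 1: v0=C4 v1=A4 v2=G4 (P5)
bar 2: v0=D4 v1=F4 v2=A4 (P5)
bar 3: v0=E4 v1=G4 v2=B4 (P5)
bar 4: v0=E4 v1=E5 v2=B4 (P5)
bar 5: v0=B3 v1=G4 v2=B4 (P8)
bar 6: v0=A3 v1=A4 v2=C5 (m3)
  R5 @ bar0.0: opens on m3
  R3 @ bar1.0: A4 above G4
  R3 @ bar1.1: A4 above G4
  R3 @ bar1.2: A4 above G4
  R3 @ bar1.3: A4 above G4
  R1 @ bar2.0: C4/G4 P5 -> D4/A4 P5 similar
  R1 @ bar3.0: D4/A4 P5 -> E4/B4 P5 similar
  R3 @ bar4.0: E5 above B4
  R3 @ bar4.1: E5 above B4
  R3 @ bar4.2: E5 above B4
  R3 @ bar4.3: E5 above B4
  R8 @ bar5.0: penult P8 not 3rd/6th
  R6 @ bar6.3: closes on m3

No (13 violations)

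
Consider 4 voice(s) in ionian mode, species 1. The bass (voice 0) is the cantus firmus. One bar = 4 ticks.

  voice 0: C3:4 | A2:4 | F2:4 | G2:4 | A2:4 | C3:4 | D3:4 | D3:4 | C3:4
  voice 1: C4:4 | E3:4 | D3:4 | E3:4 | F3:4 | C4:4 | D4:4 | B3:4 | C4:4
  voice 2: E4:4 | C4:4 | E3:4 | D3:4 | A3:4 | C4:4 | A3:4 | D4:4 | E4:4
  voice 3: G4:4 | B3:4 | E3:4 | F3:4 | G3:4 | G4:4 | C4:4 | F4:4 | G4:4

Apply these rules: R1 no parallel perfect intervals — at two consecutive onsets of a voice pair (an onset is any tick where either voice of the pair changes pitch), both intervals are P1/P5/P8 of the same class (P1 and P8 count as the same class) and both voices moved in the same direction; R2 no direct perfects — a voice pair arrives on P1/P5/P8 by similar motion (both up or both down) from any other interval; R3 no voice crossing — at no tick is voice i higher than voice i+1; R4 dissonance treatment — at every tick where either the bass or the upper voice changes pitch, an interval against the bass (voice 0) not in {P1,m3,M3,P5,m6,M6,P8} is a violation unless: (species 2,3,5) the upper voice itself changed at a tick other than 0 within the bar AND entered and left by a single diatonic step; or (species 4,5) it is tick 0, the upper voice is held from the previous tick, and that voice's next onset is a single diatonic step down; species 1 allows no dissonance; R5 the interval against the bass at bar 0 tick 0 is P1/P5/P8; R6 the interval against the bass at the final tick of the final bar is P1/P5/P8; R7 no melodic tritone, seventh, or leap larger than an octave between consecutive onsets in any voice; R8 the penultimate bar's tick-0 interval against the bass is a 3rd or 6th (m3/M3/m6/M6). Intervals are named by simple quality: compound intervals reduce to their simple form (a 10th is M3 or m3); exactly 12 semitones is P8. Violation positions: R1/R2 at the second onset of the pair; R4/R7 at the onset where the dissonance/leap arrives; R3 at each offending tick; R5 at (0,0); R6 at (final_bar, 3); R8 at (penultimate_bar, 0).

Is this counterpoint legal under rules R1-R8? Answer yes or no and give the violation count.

bar 0: v0=C3 v1=C4 v2=E4 v3=G4 (P5)
bar 1: v0=A2 v1=E3 v2=C4 v3=B3 (M2)
bar 2: v0=F2 v1=D3 v2=E3 v3=E3 (M7)
bar 3: v0=G2 v1=E3 v2=D3 v3=F3 (m7)
bar 4: v0=A2 v1=F3 v2=A3 v3=G3 (m7)
bar 5: v0=C3 v1=C4 v2=C4 v3=G4 (P5)
bar 6: v0=D3 v1=D4 v2=A3 v3=C4 (m7)
bar 7: v0=D3 v1=B3 v2=D4 v3=F4 (m3)
bar 8: v0=C3 v1=C4 v2=E4 v3=G4 (P5)
  R5 @ bar0.0: opens on M3
  R1 @ bar1.0: C4/G4 P5 -> E3/B3 P5 similar
  R2 @ bar1.0: C3/C4 P8 -> A2/E3 P5 similar
  R3 @ bar1.0: C4 above B3
  R4 @ bar1.0: A2/B3 M2 untreated
  R3 @ bar1.1: C4 above B3
  R3 @ bar1.2: C4 above B3
  R3 @ bar1.3: C4 above B3
  R2 @ bar2.0: C4/B3 m2 -> E3/E3 P1 similar
  R4 @ bar2.0: F2/E3 M7 untreated
  R4 @ bar2.0: F2/E3 M7 untreated
  R3 @ bar3.0: E3 above D3
  R4 @ bar3.0: G2/F3 m7 untreated
  R3 @ bar3.1: E3 above D3
  R3 @ bar3.2: E3 above D3
  R3 @ bar3.3: E3 above D3
  R2 @ bar4.0: G2/D3 P5 -> A2/A3 P8 similar
  R3 @ bar4.0: A3 above G3
  R4 @ bar4.0: A2/G3 m7 untreated
  R3 @ bar4.1: A3 above G3
  R3 @ bar4.2: A3 above G3
  R3 @ bar4.3: A3 above G3
  R1 @ bar5.0: A2/A3 P8 -> C3/C4 P8 similar
  R2 @ bar5.0: A2/F3 m6 -> C3/C4 P8 similar
  R2 @ bar5.0: A2/G3 m7 -> C3/G4 P5 similar
  R2 @ bar5.0: F3/A3 M3 -> C4/C4 P1 similar
  R2 @ bar5.0: F3/G3 M2 -> C4/G4 P5 similar
  R2 @ bar5.0: A3/G3 M2 -> C4/G4 P5 similar
  R1 @ bar6.0: C3/C4 P8 -> D3/D4 P8 similar
  R3 @ bar6.0: D4 above A3
  R4 @ bar6.0: D3/C4 m7 untreated
  R3 @ bar6.1: D4 above A3
  R3 @ bar6.2: D4 above A3
  R3 @ bar6.3: D4 above A3
  R8 @ bar7.0: penult P8 not 3rd/6th
  R2 @ bar8.0: B3/F4 TT -> C4/G4 P5 similar
  R6 @ bar8.3: closes on M3

No (37 violations)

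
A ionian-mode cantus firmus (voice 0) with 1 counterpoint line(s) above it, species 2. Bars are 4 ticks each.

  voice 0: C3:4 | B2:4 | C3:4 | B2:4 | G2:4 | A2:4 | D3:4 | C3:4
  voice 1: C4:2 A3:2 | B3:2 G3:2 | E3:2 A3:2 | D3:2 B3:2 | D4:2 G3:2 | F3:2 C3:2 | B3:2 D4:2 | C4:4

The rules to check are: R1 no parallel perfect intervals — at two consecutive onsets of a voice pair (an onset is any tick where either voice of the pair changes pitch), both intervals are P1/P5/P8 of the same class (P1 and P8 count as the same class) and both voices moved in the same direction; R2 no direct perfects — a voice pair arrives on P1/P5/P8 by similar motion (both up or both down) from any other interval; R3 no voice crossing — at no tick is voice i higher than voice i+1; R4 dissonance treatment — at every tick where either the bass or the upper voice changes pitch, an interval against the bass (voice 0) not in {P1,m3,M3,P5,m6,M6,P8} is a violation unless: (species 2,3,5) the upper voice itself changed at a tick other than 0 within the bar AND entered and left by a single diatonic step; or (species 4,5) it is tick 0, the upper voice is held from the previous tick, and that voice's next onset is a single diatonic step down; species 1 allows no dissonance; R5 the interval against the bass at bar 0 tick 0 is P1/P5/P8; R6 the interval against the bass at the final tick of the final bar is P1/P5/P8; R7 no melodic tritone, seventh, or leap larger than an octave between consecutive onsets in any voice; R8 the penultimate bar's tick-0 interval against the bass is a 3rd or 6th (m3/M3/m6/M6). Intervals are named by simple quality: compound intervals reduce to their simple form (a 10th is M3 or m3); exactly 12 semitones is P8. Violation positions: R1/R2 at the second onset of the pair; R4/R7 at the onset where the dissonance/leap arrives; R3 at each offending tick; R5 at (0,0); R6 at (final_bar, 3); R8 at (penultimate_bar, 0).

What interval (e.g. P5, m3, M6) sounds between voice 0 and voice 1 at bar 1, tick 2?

voice 0=B2 voice 1=G3 -> m6

m6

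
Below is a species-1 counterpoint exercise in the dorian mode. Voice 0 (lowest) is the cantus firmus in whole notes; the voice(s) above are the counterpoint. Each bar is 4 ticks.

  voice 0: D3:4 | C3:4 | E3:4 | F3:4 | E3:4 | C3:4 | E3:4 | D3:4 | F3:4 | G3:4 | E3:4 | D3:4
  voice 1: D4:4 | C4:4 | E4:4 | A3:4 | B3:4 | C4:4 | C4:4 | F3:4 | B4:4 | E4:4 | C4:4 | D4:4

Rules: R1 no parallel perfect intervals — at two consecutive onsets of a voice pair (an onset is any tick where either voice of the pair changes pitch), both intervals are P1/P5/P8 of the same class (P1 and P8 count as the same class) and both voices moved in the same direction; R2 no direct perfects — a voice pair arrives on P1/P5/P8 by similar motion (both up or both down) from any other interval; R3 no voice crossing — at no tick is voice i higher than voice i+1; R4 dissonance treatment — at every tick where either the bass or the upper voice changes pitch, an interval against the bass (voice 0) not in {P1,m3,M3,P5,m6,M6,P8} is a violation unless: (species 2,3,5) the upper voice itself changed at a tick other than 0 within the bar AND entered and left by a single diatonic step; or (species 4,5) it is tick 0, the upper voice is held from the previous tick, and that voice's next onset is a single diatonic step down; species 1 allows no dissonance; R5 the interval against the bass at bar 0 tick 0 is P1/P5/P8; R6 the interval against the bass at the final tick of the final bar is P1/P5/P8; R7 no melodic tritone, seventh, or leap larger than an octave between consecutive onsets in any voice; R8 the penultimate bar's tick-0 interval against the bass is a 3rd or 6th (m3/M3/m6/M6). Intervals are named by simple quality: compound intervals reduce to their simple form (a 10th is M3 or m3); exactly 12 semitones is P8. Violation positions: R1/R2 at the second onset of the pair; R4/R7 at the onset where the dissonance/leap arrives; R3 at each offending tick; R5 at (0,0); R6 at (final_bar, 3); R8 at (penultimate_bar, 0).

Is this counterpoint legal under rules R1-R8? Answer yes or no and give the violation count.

bar 0: v0=D3 v1=D4 (P8)
bar 1: v0=C3 v1=C4 (P8)
bar 2: v0=E3 v1=E4 (P8)
bar 3: v0=F3 v1=A3 (M3)
bar 4: v0=E3 v1=B3 (P5)
bar 5: v0=C3 v1=C4 (P8)
bar 6: v0=E3 v1=C4 (m6)
bar 7: v0=D3 v1=F3 (m3)
bar 8: v0=F3 v1=B4 (TT)
bar 9: v0=G3 v1=E4 (M6)
bar 10: v0=E3 v1=C4 (m6)
bar 11: v0=D3 v1=D4 (P8)
  R1 @ bar1.0: D3/D4 P8 -> C3/C4 P8 similar
  R1 @ bar2.0: C3/C4 P8 -> E3/E4 P8 similar
  R4 @ bar8.0: F3/B4 TT untreated
  R7 @ bar8.0: F3->B4 leap 18st

No (4 violations)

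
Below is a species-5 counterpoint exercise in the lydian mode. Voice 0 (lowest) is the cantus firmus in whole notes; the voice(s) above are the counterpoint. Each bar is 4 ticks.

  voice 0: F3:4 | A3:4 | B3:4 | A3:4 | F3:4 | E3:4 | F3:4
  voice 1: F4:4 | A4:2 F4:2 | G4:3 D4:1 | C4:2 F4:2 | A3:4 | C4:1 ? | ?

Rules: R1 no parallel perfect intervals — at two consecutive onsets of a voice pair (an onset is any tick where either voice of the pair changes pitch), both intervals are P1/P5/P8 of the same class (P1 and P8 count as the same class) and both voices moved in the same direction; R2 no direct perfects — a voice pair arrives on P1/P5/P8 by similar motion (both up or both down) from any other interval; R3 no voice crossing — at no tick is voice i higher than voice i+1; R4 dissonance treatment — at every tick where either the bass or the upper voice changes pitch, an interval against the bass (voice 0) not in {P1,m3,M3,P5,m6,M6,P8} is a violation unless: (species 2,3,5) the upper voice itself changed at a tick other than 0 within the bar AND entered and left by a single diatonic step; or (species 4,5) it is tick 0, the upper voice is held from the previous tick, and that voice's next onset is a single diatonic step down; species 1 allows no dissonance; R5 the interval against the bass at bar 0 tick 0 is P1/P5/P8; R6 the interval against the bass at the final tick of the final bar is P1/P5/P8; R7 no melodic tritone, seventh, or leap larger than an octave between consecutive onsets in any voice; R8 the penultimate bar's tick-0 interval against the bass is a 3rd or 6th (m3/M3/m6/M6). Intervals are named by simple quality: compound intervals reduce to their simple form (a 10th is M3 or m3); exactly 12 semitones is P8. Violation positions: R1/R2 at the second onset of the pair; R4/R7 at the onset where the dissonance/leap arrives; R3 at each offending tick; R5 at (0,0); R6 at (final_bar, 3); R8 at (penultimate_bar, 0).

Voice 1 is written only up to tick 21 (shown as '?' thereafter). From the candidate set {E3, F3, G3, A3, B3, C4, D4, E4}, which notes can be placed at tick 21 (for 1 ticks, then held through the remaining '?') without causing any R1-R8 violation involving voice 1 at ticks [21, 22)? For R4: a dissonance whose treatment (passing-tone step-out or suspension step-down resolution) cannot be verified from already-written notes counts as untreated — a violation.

{B3, C4, E3, E4, G3}

E3: legal
F3: violates R4
G3: legal
A3: violates R4
B3: legal
C4: legal
D4: violates R4
E4: legal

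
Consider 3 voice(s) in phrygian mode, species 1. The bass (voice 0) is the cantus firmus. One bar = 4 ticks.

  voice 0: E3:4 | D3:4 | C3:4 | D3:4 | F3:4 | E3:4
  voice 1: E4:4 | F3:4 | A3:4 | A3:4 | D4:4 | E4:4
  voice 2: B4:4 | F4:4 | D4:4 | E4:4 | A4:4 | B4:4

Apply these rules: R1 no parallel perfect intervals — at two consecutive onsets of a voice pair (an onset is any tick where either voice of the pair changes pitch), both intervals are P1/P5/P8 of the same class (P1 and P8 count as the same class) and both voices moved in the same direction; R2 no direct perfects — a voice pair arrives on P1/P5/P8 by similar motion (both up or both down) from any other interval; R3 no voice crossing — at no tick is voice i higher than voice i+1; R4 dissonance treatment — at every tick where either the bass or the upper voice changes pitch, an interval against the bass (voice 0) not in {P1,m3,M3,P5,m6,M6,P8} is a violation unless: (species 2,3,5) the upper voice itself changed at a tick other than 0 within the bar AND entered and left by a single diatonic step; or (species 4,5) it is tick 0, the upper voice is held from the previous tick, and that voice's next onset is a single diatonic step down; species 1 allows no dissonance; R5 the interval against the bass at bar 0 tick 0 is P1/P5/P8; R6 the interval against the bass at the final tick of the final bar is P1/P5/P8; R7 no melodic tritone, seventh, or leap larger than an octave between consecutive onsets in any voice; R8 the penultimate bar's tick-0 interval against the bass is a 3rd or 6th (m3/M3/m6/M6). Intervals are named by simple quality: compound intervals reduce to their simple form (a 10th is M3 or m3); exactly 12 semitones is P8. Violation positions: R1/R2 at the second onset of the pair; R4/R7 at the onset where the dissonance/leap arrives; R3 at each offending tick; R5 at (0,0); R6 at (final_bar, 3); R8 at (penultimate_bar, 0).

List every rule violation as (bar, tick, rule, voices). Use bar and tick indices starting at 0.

(1, 0, R2, (1, 2))
(1, 0, R7, (1,))
(1, 0, R7, (2,))
(2, 0, R4, (0, 2))
(3, 0, R4, (0, 2))
(4, 0, R1, (1, 2))
(5, 0, R1, (1, 2))

bar 0: v0=E3 v1=E4 v2=B4 downbeat P5
bar 1: v0=D3 v1=F3 v2=F4 downbeat m3
bar 2: v0=C3 v1=A3 v2=D4 downbeat M2
bar 3: v0=D3 v1=A3 v2=E4 downbeat M2
bar 4: v0=F3 v1=D4 v2=A4 downbeat M3
bar 5: v0=E3 v1=E4 v2=B4 downbeat P5
  -> R2 @ bar 1 tick 0 v(1, 2): E4/B4 P5 -> F3/F4 P8 similar
  -> R7 @ bar 1 tick 0 v(1,): E4->F3 leap 11st
  -> R7 @ bar 1 tick 0 v(2,): B4->F4 leap 6st
  -> R4 @ bar 2 tick 0 v(0, 2): C3/D4 M2 untreated
  -> R4 @ bar 3 tick 0 v(0, 2): D3/E4 M2 untreated
  -> R1 @ bar 4 tick 0 v(1, 2): A3/E4 P5 -> D4/A4 P5 similar
  -> R1 @ bar 5 tick 0 v(1, 2): D4/A4 P5 -> E4/B4 P5 similar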